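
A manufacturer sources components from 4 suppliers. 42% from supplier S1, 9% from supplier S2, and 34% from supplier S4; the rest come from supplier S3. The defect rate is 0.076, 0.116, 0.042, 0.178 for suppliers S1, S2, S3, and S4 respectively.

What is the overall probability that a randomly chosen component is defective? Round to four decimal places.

0.1092

P(S3) = 1 − (0.42 + 0.09 + 0.34) = 0.15.
By the law of total probability,
P(D) = P(D|S1)·P(S1) + P(D|S2)·P(S2) + P(D|S3)·P(S3) + P(D|S4)·P(S4)
      = 0.076·0.42 + 0.116·0.09 + 0.042·0.15 + 0.178·0.34
      = 0.03192 + 0.01044 + 0.0063 + 0.06052 = 0.10918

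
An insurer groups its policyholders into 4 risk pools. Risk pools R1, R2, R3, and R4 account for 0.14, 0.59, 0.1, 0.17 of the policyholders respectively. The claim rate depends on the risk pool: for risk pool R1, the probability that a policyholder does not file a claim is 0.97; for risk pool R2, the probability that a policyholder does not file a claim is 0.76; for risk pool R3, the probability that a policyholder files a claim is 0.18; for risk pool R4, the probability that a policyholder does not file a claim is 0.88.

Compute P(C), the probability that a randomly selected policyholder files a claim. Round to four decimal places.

0.1842

P(C|R1) = 1 − 0.97 = 0.03.
P(C|R2) = 1 − 0.76 = 0.24.
P(C|R4) = 1 − 0.88 = 0.12.
Summing over the partition,
P(C) = P(C|R1)·P(R1) + P(C|R2)·P(R2) + P(C|R3)·P(R3) + P(C|R4)·P(R4)
      = 0.03·0.14 + 0.24·0.59 + 0.18·0.1 + 0.12·0.17
      = 0.0042 + 0.1416 + 0.018 + 0.0204 = 0.1842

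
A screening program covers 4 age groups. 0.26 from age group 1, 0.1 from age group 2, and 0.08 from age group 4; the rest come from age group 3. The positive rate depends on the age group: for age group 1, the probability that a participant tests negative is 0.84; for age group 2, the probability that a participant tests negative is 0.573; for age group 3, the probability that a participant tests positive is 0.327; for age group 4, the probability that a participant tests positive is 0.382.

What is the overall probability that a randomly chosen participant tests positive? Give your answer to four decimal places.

P(3) = 1 − (0.26 + 0.1 + 0.08) = 0.56.
P(T|1) = 1 − 0.84 = 0.16.
P(T|2) = 1 − 0.573 = 0.427.
P(T) = P(T|1)·P(1) + P(T|2)·P(2) + P(T|3)·P(3) + P(T|4)·P(4)
      = 0.16·0.26 + 0.427·0.1 + 0.327·0.56 + 0.382·0.08
      = 0.0416 + 0.0427 + 0.18312 + 0.03056 = 0.29798

0.2980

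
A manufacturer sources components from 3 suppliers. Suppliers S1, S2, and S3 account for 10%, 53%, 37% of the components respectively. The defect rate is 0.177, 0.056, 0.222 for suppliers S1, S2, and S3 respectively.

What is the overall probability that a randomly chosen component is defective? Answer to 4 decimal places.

P(D) = P(D|S1)·P(S1) + P(D|S2)·P(S2) + P(D|S3)·P(S3)
      = 0.177·0.1 + 0.056·0.53 + 0.222·0.37
      = 0.0177 + 0.02968 + 0.08214 = 0.12952

0.1295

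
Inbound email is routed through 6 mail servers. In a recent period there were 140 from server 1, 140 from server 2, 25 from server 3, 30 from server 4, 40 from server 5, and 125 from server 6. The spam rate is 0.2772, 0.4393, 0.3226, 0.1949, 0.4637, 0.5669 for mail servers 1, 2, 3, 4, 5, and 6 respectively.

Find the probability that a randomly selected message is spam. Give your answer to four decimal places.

Total: 140 + 140 + 25 + 30 + 40 + 125 = 500.
P(1) = 140/500 = 0.28. P(2) = 140/500 = 0.28. P(3) = 25/500 = 0.05. P(4) = 30/500 = 0.06. P(5) = 40/500 = 0.08. P(6) = 125/500 = 0.25.
By the law of total probability,
P(S) = P(S|1)·P(1) + P(S|2)·P(2) + P(S|3)·P(3) + P(S|4)·P(4) + P(S|5)·P(5) + P(S|6)·P(6)
      = 0.2772·0.28 + 0.4393·0.28 + 0.3226·0.05 + 0.1949·0.06 + 0.4637·0.08 + 0.5669·0.25
      = 0.077616 + 0.123004 + 0.01613 + 0.011694 + 0.037096 + 0.141725 = 0.407265

P(S) ≈ 0.4073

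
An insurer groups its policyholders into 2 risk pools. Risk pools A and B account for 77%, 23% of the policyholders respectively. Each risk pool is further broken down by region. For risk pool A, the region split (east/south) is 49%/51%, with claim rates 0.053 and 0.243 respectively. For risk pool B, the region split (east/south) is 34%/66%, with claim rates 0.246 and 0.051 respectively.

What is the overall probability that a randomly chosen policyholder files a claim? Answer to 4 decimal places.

P(C) ≈ 0.1424

P(C|A) = 0.49·0.053 + 0.51·0.243 = 0.02597 + 0.12393 = 0.1499
P(C|B) = 0.34·0.246 + 0.66·0.051 = 0.08364 + 0.03366 = 0.1173
Then overall,
P(C) = 0.77·0.1499 + 0.23·0.1173
      = 0.115423 + 0.026979 = 0.142402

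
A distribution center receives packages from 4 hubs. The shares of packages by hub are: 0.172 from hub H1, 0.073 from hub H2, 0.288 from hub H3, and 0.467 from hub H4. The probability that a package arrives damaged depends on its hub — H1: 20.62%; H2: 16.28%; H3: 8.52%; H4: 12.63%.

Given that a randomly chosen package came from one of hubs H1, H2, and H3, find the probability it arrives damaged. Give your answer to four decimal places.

Let S = {H1, H2, H3}.
P(S) = 0.172 + 0.073 + 0.288 = 0.533.
P(D ∩ S) = 0.2062·0.172 + 0.1628·0.073 + 0.0852·0.288 = 0.0354664 + 0.0118844 + 0.0245376 = 0.0718884.
P(D | S) = 0.0718884 / 0.533 = 0.134875…

0.1349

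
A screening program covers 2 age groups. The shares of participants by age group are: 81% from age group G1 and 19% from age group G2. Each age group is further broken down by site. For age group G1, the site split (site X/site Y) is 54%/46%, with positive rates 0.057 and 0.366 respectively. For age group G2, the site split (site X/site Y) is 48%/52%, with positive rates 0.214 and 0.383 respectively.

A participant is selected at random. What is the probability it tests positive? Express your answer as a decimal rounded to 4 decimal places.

P(T|G1) = 0.54·0.057 + 0.46·0.366 = 0.03078 + 0.16836 = 0.19914
P(T|G2) = 0.48·0.214 + 0.52·0.383 = 0.10272 + 0.19916 = 0.30188
Then overall,
P(T) = 0.81·0.19914 + 0.19·0.30188
      = 0.1613034 + 0.0573572 = 0.2186606

P(T) ≈ 0.2187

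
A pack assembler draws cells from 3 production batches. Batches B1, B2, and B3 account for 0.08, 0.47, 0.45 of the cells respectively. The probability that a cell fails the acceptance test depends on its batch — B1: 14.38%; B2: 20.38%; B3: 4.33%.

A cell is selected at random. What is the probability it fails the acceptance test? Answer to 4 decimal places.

P(F) = P(F|B1)·P(B1) + P(F|B2)·P(B2) + P(F|B3)·P(B3)
      = 0.1438·0.08 + 0.2038·0.47 + 0.0433·0.45
      = 0.011504 + 0.095786 + 0.019485 = 0.126775

P(F) ≈ 0.1268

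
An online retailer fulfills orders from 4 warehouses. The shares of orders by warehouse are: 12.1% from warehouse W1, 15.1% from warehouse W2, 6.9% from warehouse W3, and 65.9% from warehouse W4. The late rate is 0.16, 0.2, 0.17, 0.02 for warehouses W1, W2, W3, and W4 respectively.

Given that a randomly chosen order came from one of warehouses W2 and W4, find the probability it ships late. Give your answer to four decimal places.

Let S = {W2, W4}.
P(S) = 0.151 + 0.659 = 0.81.
P(L ∩ S) = 0.2·0.151 + 0.02·0.659 = 0.0302 + 0.01318 = 0.04338.
P(L | S) = 0.04338 / 0.81 = 0.053556…

0.0536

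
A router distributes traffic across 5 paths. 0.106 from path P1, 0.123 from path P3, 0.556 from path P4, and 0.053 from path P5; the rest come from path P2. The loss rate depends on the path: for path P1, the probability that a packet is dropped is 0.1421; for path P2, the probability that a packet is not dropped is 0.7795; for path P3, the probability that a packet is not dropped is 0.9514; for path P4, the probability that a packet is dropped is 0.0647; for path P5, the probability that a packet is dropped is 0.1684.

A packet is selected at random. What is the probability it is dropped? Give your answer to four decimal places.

P(L) ≈ 0.1017

P(P2) = 1 − (0.106 + 0.123 + 0.556 + 0.053) = 0.162.
P(L|P2) = 1 − 0.7795 = 0.2205.
P(L|P3) = 1 − 0.9514 = 0.0486.
By the law of total probability,
P(L) = P(L|P1)·P(P1) + P(L|P2)·P(P2) + P(L|P3)·P(P3) + P(L|P4)·P(P4) + P(L|P5)·P(P5)
      = 0.1421·0.106 + 0.2205·0.162 + 0.0486·0.123 + 0.0647·0.556 + 0.1684·0.053
      = 0.0150626 + 0.035721 + 0.0059778 + 0.0359732 + 0.0089252 = 0.1016598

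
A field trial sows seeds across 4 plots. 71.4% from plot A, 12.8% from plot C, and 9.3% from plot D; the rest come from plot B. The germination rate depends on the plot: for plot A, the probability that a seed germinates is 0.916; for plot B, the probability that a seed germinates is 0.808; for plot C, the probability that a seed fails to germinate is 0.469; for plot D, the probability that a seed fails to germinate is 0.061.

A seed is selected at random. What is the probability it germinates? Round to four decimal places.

P(G) ≈ 0.8618

P(B) = 1 − (0.714 + 0.128 + 0.093) = 0.065.
P(G|C) = 1 − 0.469 = 0.531.
P(G|D) = 1 − 0.061 = 0.939.
Using total probability over the partition,
P(G) = P(G|A)·P(A) + P(G|B)·P(B) + P(G|C)·P(C) + P(G|D)·P(D)
      = 0.916·0.714 + 0.808·0.065 + 0.531·0.128 + 0.939·0.093
      = 0.654024 + 0.05252 + 0.067968 + 0.087327 = 0.861839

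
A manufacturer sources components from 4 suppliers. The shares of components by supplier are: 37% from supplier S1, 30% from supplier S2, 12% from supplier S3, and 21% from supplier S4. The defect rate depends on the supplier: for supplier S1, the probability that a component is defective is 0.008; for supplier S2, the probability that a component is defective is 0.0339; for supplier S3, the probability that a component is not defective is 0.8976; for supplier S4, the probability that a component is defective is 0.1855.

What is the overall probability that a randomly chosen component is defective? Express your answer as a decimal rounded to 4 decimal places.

0.0644

P(D|S3) = 1 − 0.8976 = 0.1024.
P(D) = P(D|S1)·P(S1) + P(D|S2)·P(S2) + P(D|S3)·P(S3) + P(D|S4)·P(S4)
      = 0.008·0.37 + 0.0339·0.3 + 0.1024·0.12 + 0.1855·0.21
      = 0.00296 + 0.01017 + 0.012288 + 0.038955 = 0.064373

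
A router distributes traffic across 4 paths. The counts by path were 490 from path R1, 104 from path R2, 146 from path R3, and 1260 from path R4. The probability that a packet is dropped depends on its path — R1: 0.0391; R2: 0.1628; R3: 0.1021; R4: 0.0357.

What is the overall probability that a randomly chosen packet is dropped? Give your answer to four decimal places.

Total: 490 + 104 + 146 + 1260 = 2000.
P(R1) = 490/2000 = 0.245. P(R2) = 104/2000 = 0.052. P(R3) = 146/2000 = 0.073. P(R4) = 1260/2000 = 0.63.
Using total probability over the partition,
P(L) = P(L|R1)·P(R1) + P(L|R2)·P(R2) + P(L|R3)·P(R3) + P(L|R4)·P(R4)
      = 0.0391·0.245 + 0.1628·0.052 + 0.1021·0.073 + 0.0357·0.63
      = 0.0095795 + 0.0084656 + 0.0074533 + 0.022491 = 0.0479894

P(L) ≈ 0.0480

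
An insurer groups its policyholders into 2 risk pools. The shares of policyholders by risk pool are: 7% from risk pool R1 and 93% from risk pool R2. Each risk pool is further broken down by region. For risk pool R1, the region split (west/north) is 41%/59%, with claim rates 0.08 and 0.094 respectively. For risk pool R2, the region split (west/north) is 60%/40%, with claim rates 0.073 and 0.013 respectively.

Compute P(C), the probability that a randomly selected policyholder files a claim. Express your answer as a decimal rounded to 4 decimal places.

P(C|R1) = 0.41·0.08 + 0.59·0.094 = 0.0328 + 0.05546 = 0.08826
P(C|R2) = 0.6·0.073 + 0.4·0.013 = 0.0438 + 0.0052 = 0.049
By total probability over the outer partition,
P(C) = 0.07·0.08826 + 0.93·0.049
      = 0.0061782 + 0.04557 = 0.0517482

P(C) ≈ 0.0517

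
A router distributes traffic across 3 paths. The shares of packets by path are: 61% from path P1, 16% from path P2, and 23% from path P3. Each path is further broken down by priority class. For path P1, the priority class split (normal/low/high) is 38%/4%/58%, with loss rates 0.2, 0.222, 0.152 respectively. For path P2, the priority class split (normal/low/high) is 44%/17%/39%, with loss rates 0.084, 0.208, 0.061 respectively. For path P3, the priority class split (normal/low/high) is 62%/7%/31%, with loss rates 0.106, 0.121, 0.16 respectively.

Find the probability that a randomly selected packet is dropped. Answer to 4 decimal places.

P(L|P1) = 0.38·0.2 + 0.04·0.222 + 0.58·0.152 = 0.076 + 0.00888 + 0.08816 = 0.17304
P(L|P2) = 0.44·0.084 + 0.17·0.208 + 0.39·0.061 = 0.03696 + 0.03536 + 0.02379 = 0.09611
P(L|P3) = 0.62·0.106 + 0.07·0.121 + 0.31·0.16 = 0.06572 + 0.00847 + 0.0496 = 0.12379
By total probability over the outer partition,
P(L) = 0.61·0.17304 + 0.16·0.09611 + 0.23·0.12379
      = 0.1055544 + 0.0153776 + 0.0284717 = 0.1494037

P(L) ≈ 0.1494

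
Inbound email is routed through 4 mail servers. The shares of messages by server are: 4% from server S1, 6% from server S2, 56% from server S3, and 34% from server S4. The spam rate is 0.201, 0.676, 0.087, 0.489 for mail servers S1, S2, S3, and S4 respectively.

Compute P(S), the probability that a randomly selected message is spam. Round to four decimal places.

Using total probability over the partition,
P(S) = P(S|S1)·P(S1) + P(S|S2)·P(S2) + P(S|S3)·P(S3) + P(S|S4)·P(S4)
      = 0.201·0.04 + 0.676·0.06 + 0.087·0.56 + 0.489·0.34
      = 0.00804 + 0.04056 + 0.04872 + 0.16626 = 0.26358

0.2636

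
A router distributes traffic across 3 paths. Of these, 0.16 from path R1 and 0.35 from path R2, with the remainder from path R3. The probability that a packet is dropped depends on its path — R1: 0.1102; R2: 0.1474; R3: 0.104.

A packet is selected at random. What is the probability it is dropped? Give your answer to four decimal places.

P(R3) = 1 − (0.16 + 0.35) = 0.49.
Using total probability over the partition,
P(L) = P(L|R1)·P(R1) + P(L|R2)·P(R2) + P(L|R3)·P(R3)
      = 0.1102·0.16 + 0.1474·0.35 + 0.104·0.49
      = 0.017632 + 0.05159 + 0.05096 = 0.120182

0.1202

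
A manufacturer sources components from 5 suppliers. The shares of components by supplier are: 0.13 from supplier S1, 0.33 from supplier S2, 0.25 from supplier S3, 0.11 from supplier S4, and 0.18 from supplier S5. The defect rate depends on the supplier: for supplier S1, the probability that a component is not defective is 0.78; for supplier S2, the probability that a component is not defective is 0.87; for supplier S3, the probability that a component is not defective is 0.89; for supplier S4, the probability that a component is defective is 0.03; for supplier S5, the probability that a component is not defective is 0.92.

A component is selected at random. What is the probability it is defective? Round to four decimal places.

0.1167

P(D|S1) = 1 − 0.78 = 0.22.
P(D|S2) = 1 − 0.87 = 0.13.
P(D|S3) = 1 − 0.89 = 0.11.
P(D|S5) = 1 − 0.92 = 0.08.
Using total probability over the partition,
P(D) = P(D|S1)·P(S1) + P(D|S2)·P(S2) + P(D|S3)·P(S3) + P(D|S4)·P(S4) + P(D|S5)·P(S5)
      = 0.22·0.13 + 0.13·0.33 + 0.11·0.25 + 0.03·0.11 + 0.08·0.18
      = 0.0286 + 0.0429 + 0.0275 + 0.0033 + 0.0144 = 0.1167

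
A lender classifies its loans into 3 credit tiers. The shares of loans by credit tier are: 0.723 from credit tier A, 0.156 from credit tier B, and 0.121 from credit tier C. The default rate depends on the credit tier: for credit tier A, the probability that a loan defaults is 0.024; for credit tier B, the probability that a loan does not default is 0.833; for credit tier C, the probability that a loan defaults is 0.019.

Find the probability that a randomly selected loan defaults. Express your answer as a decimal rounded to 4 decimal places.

0.0457

P(D|B) = 1 − 0.833 = 0.167.
By the law of total probability,
P(D) = P(D|A)·P(A) + P(D|B)·P(B) + P(D|C)·P(C)
      = 0.024·0.723 + 0.167·0.156 + 0.019·0.121
      = 0.017352 + 0.026052 + 0.002299 = 0.045703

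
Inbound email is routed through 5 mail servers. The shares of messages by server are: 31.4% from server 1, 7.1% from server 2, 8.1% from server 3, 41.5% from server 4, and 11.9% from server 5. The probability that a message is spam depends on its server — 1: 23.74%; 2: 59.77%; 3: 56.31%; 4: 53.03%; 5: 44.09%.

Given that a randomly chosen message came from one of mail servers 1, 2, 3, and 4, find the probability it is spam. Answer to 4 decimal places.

Let J = {1, 2, 3, 4}.
P(J) = 0.314 + 0.071 + 0.081 + 0.415 = 0.881.
P(S ∩ J) = 0.2374·0.314 + 0.5977·0.071 + 0.5631·0.081 + 0.5303·0.415 = 0.0745436 + 0.0424367 + 0.0456111 + 0.2200745 = 0.3826659.
P(S | J) = 0.3826659 / 0.881 = 0.434354…

P(S|J) ≈ 0.4344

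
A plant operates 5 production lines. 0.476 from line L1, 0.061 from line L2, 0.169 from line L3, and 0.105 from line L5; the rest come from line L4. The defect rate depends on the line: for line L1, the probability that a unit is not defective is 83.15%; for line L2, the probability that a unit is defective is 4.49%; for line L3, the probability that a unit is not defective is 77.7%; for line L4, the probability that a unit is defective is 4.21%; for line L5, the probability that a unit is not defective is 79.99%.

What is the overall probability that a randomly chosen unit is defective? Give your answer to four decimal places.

0.1496

P(L4) = 1 − (0.476 + 0.061 + 0.169 + 0.105) = 0.189.
P(D|L1) = 1 − 0.8315 = 0.1685.
P(D|L3) = 1 − 0.777 = 0.223.
P(D|L5) = 1 − 0.7999 = 0.2001.
Using total probability over the partition,
P(D) = P(D|L1)·P(L1) + P(D|L2)·P(L2) + P(D|L3)·P(L3) + P(D|L4)·P(L4) + P(D|L5)·P(L5)
      = 0.1685·0.476 + 0.0449·0.061 + 0.223·0.169 + 0.0421·0.189 + 0.2001·0.105
      = 0.080206 + 0.0027389 + 0.037687 + 0.0079569 + 0.0210105 = 0.1495993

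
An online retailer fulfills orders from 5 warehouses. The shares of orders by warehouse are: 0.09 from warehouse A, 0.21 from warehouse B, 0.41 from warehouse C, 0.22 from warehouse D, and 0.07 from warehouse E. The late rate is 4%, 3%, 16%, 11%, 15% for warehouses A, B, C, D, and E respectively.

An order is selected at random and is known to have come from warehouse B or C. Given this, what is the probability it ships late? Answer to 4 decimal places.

Let S = {B, C}.
P(S) = 0.21 + 0.41 = 0.62.
P(L ∩ S) = 0.03·0.21 + 0.16·0.41 = 0.0063 + 0.0656 = 0.0719.
P(L | S) = 0.0719 / 0.62 = 0.115968…

0.1160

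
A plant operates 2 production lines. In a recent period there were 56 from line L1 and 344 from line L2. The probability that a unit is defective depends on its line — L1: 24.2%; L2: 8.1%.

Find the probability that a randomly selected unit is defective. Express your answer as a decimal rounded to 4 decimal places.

0.1035

Total: 56 + 344 = 400.
P(L1) = 56/400 = 0.14. P(L2) = 344/400 = 0.86.
By the law of total probability,
P(D) = P(D|L1)·P(L1) + P(D|L2)·P(L2)
      = 0.242·0.14 + 0.081·0.86
      = 0.03388 + 0.06966 = 0.10354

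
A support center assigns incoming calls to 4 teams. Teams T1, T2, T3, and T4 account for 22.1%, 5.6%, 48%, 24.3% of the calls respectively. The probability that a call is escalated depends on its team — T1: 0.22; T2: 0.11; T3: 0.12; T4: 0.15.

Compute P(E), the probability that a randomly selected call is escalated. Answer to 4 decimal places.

P(E) ≈ 0.1488

Summing over the partition,
P(E) = P(E|T1)·P(T1) + P(E|T2)·P(T2) + P(E|T3)·P(T3) + P(E|T4)·P(T4)
      = 0.22·0.221 + 0.11·0.056 + 0.12·0.48 + 0.15·0.243
      = 0.04862 + 0.00616 + 0.0576 + 0.03645 = 0.14883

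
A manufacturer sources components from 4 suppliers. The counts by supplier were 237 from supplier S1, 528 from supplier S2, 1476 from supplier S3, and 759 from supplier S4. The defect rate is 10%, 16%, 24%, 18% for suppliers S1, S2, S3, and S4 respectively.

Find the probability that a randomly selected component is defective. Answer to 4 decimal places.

Total: 237 + 528 + 1476 + 759 = 3000.
P(S1) = 237/3000 = 0.079. P(S2) = 528/3000 = 0.176. P(S3) = 1476/3000 = 0.492. P(S4) = 759/3000 = 0.253.
Summing over the partition,
P(D) = P(D|S1)·P(S1) + P(D|S2)·P(S2) + P(D|S3)·P(S3) + P(D|S4)·P(S4)
      = 0.1·0.079 + 0.16·0.176 + 0.24·0.492 + 0.18·0.253
      = 0.0079 + 0.02816 + 0.11808 + 0.04554 = 0.19968

P(D) ≈ 0.1997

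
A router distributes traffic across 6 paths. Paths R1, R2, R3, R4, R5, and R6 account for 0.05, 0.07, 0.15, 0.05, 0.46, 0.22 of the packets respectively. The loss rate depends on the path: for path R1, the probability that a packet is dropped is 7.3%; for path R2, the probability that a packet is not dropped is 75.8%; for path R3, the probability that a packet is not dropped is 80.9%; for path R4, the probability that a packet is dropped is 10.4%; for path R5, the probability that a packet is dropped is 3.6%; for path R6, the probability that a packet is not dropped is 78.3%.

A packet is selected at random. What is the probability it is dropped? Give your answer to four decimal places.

0.1187

P(L|R2) = 1 − 0.758 = 0.242.
P(L|R3) = 1 − 0.809 = 0.191.
P(L|R6) = 1 − 0.783 = 0.217.
P(L) = P(L|R1)·P(R1) + P(L|R2)·P(R2) + P(L|R3)·P(R3) + P(L|R4)·P(R4) + P(L|R5)·P(R5) + P(L|R6)·P(R6)
      = 0.073·0.05 + 0.242·0.07 + 0.191·0.15 + 0.104·0.05 + 0.036·0.46 + 0.217·0.22
      = 0.00365 + 0.01694 + 0.02865 + 0.0052 + 0.01656 + 0.04774 = 0.11874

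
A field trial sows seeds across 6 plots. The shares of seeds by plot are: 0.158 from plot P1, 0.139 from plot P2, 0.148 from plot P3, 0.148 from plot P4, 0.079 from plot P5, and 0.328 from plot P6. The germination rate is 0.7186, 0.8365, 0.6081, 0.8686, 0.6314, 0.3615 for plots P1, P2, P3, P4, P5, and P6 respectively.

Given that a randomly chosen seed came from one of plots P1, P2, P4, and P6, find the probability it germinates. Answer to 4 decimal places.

Let S = {P1, P2, P4, P6}.
P(S) = 0.158 + 0.139 + 0.148 + 0.328 = 0.773.
P(G ∩ S) = 0.7186·0.158 + 0.8365·0.139 + 0.8686·0.148 + 0.3615·0.328 = 0.1135388 + 0.1162735 + 0.1285528 + 0.118572 = 0.4769371.
P(G | S) = 0.4769371 / 0.773 = 0.616995…

0.6170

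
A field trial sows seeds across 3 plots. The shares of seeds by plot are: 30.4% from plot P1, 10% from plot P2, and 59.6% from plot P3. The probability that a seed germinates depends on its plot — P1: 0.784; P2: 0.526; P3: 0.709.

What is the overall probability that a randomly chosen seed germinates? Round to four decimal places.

P(G) ≈ 0.7135

Using total probability over the partition,
P(G) = P(G|P1)·P(P1) + P(G|P2)·P(P2) + P(G|P3)·P(P3)
      = 0.784·0.304 + 0.526·0.1 + 0.709·0.596
      = 0.238336 + 0.0526 + 0.422564 = 0.7135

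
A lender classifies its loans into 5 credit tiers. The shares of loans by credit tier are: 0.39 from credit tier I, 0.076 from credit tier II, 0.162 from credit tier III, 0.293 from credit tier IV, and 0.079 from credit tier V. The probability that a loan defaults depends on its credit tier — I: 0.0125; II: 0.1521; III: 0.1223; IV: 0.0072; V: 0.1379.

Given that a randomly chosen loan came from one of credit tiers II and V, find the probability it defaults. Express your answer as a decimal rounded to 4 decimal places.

Let S = {II, V}.
P(S) = 0.076 + 0.079 = 0.155.
P(D ∩ S) = 0.1521·0.076 + 0.1379·0.079 = 0.0115596 + 0.0108941 = 0.0224537.
P(D | S) = 0.0224537 / 0.155 = 0.144863…

P(D|S) ≈ 0.1449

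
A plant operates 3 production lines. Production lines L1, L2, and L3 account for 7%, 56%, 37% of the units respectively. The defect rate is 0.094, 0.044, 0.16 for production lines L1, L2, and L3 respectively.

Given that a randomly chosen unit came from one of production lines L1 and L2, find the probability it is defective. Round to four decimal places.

Let S = {L1, L2}.
P(S) = 0.07 + 0.56 = 0.63.
P(D ∩ S) = 0.094·0.07 + 0.044·0.56 = 0.00658 + 0.02464 = 0.03122.
P(D | S) = 0.03122 / 0.63 = 0.049556…

P(D|S) ≈ 0.0496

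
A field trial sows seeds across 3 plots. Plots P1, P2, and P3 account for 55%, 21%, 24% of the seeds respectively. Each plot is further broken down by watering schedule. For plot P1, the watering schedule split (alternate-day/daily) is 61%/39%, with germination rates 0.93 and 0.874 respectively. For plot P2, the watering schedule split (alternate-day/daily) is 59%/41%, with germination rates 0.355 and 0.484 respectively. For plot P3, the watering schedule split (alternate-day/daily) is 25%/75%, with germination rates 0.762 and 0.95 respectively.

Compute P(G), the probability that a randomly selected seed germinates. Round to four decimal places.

P(G|P1) = 0.61·0.93 + 0.39·0.874 = 0.5673 + 0.34086 = 0.90816
P(G|P2) = 0.59·0.355 + 0.41·0.484 = 0.20945 + 0.19844 = 0.40789
P(G|P3) = 0.25·0.762 + 0.75·0.95 = 0.1905 + 0.7125 = 0.903
By total probability over the outer partition,
P(G) = 0.55·0.90816 + 0.21·0.40789 + 0.24·0.903
      = 0.499488 + 0.0856569 + 0.21672 = 0.8018649

0.8019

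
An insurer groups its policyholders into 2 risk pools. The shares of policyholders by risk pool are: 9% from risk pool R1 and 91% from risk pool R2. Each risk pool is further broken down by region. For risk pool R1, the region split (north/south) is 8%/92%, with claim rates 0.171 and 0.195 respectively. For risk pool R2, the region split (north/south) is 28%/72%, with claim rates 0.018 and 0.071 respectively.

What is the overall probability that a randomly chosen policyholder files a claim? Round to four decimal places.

P(C|R1) = 0.08·0.171 + 0.92·0.195 = 0.01368 + 0.1794 = 0.19308
P(C|R2) = 0.28·0.018 + 0.72·0.071 = 0.00504 + 0.05112 = 0.05616
Then overall,
P(C) = 0.09·0.19308 + 0.91·0.05616
      = 0.0173772 + 0.0511056 = 0.0684828

P(C) ≈ 0.0685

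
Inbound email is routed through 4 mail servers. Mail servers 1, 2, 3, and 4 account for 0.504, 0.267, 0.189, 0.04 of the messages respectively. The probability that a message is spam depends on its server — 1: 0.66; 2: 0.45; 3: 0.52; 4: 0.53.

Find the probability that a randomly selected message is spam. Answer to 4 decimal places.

0.5723

P(S) = P(S|1)·P(1) + P(S|2)·P(2) + P(S|3)·P(3) + P(S|4)·P(4)
      = 0.66·0.504 + 0.45·0.267 + 0.52·0.189 + 0.53·0.04
      = 0.33264 + 0.12015 + 0.09828 + 0.0212 = 0.57227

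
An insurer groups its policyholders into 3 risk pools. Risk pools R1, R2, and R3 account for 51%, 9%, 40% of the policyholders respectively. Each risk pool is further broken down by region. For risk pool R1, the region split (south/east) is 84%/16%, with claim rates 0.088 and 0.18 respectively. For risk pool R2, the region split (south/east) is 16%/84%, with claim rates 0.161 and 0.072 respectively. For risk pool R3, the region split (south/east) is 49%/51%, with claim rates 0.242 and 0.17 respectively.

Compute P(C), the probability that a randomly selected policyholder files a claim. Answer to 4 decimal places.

P(C|R1) = 0.84·0.088 + 0.16·0.18 = 0.07392 + 0.0288 = 0.10272
P(C|R2) = 0.16·0.161 + 0.84·0.072 = 0.02576 + 0.06048 = 0.08624
P(C|R3) = 0.49·0.242 + 0.51·0.17 = 0.11858 + 0.0867 = 0.20528
Then overall,
P(C) = 0.51·0.10272 + 0.09·0.08624 + 0.4·0.20528
      = 0.0523872 + 0.0077616 + 0.082112 = 0.1422608

P(C) ≈ 0.1423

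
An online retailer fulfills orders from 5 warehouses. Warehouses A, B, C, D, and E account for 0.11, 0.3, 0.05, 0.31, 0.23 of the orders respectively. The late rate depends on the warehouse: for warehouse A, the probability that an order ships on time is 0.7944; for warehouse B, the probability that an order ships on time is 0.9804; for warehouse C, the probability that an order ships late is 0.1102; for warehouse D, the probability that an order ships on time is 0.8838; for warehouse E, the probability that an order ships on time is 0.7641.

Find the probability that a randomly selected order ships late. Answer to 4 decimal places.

0.1243

P(L|A) = 1 − 0.7944 = 0.2056.
P(L|B) = 1 − 0.9804 = 0.0196.
P(L|D) = 1 − 0.8838 = 0.1162.
P(L|E) = 1 − 0.7641 = 0.2359.
Summing over the partition,
P(L) = P(L|A)·P(A) + P(L|B)·P(B) + P(L|C)·P(C) + P(L|D)·P(D) + P(L|E)·P(E)
      = 0.2056·0.11 + 0.0196·0.3 + 0.1102·0.05 + 0.1162·0.31 + 0.2359·0.23
      = 0.022616 + 0.00588 + 0.00551 + 0.036022 + 0.054257 = 0.124285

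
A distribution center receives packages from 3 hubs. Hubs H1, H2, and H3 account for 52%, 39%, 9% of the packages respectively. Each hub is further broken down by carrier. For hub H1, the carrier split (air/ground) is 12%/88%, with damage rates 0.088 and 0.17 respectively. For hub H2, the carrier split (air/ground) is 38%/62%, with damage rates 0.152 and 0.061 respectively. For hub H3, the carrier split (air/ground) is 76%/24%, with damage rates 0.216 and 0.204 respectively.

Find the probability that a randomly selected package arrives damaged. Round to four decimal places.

P(D|H1) = 0.12·0.088 + 0.88·0.17 = 0.01056 + 0.1496 = 0.16016
P(D|H2) = 0.38·0.152 + 0.62·0.061 = 0.05776 + 0.03782 = 0.09558
P(D|H3) = 0.76·0.216 + 0.24·0.204 = 0.16416 + 0.04896 = 0.21312
Then overall,
P(D) = 0.52·0.16016 + 0.39·0.09558 + 0.09·0.21312
      = 0.0832832 + 0.0372762 + 0.0191808 = 0.1397402

0.1397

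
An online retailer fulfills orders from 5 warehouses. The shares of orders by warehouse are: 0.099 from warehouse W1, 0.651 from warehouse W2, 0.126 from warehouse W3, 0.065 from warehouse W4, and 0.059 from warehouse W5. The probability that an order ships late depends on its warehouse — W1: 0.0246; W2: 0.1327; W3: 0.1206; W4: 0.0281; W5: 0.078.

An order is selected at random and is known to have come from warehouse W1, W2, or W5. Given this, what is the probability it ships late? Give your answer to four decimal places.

Let S = {W1, W2, W5}.
P(S) = 0.099 + 0.651 + 0.059 = 0.809.
P(L ∩ S) = 0.0246·0.099 + 0.1327·0.651 + 0.078·0.059 = 0.0024354 + 0.0863877 + 0.004602 = 0.0934251.
P(L | S) = 0.0934251 / 0.809 = 0.115482…

0.1155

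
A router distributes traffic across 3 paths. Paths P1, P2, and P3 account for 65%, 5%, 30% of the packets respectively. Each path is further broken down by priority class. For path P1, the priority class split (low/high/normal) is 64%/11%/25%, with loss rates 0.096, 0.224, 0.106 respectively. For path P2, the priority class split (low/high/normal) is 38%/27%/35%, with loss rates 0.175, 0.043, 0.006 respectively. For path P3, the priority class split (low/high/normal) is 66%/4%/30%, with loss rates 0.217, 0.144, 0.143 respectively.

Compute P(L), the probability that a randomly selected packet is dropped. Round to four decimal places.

P(L|P1) = 0.64·0.096 + 0.11·0.224 + 0.25·0.106 = 0.06144 + 0.02464 + 0.0265 = 0.11258
P(L|P2) = 0.38·0.175 + 0.27·0.043 + 0.35·0.006 = 0.0665 + 0.01161 + 0.0021 = 0.08021
P(L|P3) = 0.66·0.217 + 0.04·0.144 + 0.3·0.143 = 0.14322 + 0.00576 + 0.0429 = 0.19188
By total probability over the outer partition,
P(L) = 0.65·0.11258 + 0.05·0.08021 + 0.3·0.19188
      = 0.073177 + 0.0040105 + 0.057564 = 0.1347515

P(L) ≈ 0.1348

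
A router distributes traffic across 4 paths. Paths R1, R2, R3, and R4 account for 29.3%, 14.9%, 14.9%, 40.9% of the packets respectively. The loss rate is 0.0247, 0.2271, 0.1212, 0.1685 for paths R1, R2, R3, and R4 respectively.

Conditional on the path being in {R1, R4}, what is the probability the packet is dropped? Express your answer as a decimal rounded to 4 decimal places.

Let S = {R1, R4}.
P(S) = 0.293 + 0.409 = 0.702.
P(L ∩ S) = 0.0247·0.293 + 0.1685·0.409 = 0.0072371 + 0.0689165 = 0.0761536.
P(L | S) = 0.0761536 / 0.702 = 0.108481…

0.1085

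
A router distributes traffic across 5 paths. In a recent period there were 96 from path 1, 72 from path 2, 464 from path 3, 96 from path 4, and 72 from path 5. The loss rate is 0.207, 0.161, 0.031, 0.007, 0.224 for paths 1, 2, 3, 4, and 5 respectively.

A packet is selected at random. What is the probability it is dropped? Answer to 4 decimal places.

Total: 96 + 72 + 464 + 96 + 72 = 800.
P(1) = 96/800 = 0.12. P(2) = 72/800 = 0.09. P(3) = 464/800 = 0.58. P(4) = 96/800 = 0.12. P(5) = 72/800 = 0.09.
P(L) = P(L|1)·P(1) + P(L|2)·P(2) + P(L|3)·P(3) + P(L|4)·P(4) + P(L|5)·P(5)
      = 0.207·0.12 + 0.161·0.09 + 0.031·0.58 + 0.007·0.12 + 0.224·0.09
      = 0.02484 + 0.01449 + 0.01798 + 0.00084 + 0.02016 = 0.07831

P(L) ≈ 0.0783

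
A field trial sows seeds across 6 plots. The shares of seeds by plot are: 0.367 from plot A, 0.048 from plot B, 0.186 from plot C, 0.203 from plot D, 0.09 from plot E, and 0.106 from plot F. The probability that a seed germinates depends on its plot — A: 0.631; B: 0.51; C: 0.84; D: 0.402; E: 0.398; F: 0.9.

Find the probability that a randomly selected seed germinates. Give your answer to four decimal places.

P(G) ≈ 0.6251

P(G) = P(G|A)·P(A) + P(G|B)·P(B) + P(G|C)·P(C) + P(G|D)·P(D) + P(G|E)·P(E) + P(G|F)·P(F)
      = 0.631·0.367 + 0.51·0.048 + 0.84·0.186 + 0.402·0.203 + 0.398·0.09 + 0.9·0.106
      = 0.231577 + 0.02448 + 0.15624 + 0.081606 + 0.03582 + 0.0954 = 0.625123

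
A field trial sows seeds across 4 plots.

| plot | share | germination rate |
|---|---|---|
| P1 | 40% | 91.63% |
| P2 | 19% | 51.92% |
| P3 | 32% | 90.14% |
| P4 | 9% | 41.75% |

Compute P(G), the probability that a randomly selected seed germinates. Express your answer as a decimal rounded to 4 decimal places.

P(G) ≈ 0.7912

P(G) = P(G|P1)·P(P1) + P(G|P2)·P(P2) + P(G|P3)·P(P3) + P(G|P4)·P(P4)
      = 0.9163·0.4 + 0.5192·0.19 + 0.9014·0.32 + 0.4175·0.09
      = 0.36652 + 0.098648 + 0.288448 + 0.037575 = 0.791191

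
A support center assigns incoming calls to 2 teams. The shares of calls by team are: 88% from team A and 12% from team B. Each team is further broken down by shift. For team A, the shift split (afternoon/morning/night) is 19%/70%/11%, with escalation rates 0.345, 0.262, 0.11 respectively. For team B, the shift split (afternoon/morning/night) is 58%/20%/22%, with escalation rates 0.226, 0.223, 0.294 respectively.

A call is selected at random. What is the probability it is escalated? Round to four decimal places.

P(E|A) = 0.19·0.345 + 0.7·0.262 + 0.11·0.11 = 0.06555 + 0.1834 + 0.0121 = 0.26105
P(E|B) = 0.58·0.226 + 0.2·0.223 + 0.22·0.294 = 0.13108 + 0.0446 + 0.06468 = 0.24036
By total probability over the outer partition,
P(E) = 0.88·0.26105 + 0.12·0.24036
      = 0.229724 + 0.0288432 = 0.2585672

0.2586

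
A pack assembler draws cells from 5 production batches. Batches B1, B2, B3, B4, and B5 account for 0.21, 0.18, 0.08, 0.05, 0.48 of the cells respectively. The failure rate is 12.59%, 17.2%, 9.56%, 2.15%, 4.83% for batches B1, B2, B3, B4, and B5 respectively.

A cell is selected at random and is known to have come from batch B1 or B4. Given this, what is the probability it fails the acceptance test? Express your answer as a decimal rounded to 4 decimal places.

0.1058

Let S = {B1, B4}.
P(S) = 0.21 + 0.05 = 0.26.
P(F ∩ S) = 0.1259·0.21 + 0.0215·0.05 = 0.026439 + 0.001075 = 0.027514.
P(F | S) = 0.027514 / 0.26 = 0.105823…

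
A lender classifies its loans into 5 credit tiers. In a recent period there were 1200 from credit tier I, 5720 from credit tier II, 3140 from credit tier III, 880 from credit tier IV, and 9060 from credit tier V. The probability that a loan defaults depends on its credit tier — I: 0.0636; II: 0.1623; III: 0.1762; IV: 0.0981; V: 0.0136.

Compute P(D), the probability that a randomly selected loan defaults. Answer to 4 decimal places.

P(D) ≈ 0.0884

Total: 1200 + 5720 + 3140 + 880 + 9060 = 20000.
P(I) = 1200/20000 = 0.06. P(II) = 5720/20000 = 0.286. P(III) = 3140/20000 = 0.157. P(IV) = 880/20000 = 0.044. P(V) = 9060/20000 = 0.453.
Summing over the partition,
P(D) = P(D|I)·P(I) + P(D|II)·P(II) + P(D|III)·P(III) + P(D|IV)·P(IV) + P(D|V)·P(V)
      = 0.0636·0.06 + 0.1623·0.286 + 0.1762·0.157 + 0.0981·0.044 + 0.0136·0.453
      = 0.003816 + 0.0464178 + 0.0276634 + 0.0043164 + 0.0061608 = 0.0883744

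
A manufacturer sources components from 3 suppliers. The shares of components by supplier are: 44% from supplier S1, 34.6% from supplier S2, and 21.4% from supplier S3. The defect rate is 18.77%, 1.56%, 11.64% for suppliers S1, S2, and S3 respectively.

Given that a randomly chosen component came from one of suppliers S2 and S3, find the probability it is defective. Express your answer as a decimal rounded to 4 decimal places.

Let S = {S2, S3}.
P(S) = 0.346 + 0.214 = 0.56.
P(D ∩ S) = 0.0156·0.346 + 0.1164·0.214 = 0.0053976 + 0.0249096 = 0.0303072.
P(D | S) = 0.0303072 / 0.56 = 0.054120…

0.0541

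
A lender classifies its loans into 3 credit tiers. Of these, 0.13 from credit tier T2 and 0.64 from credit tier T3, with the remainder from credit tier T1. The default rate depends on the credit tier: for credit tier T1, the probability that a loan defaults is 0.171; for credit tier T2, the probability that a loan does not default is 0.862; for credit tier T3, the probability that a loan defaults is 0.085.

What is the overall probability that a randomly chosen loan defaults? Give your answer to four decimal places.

P(T1) = 1 − (0.13 + 0.64) = 0.23.
P(D|T2) = 1 − 0.862 = 0.138.
By the law of total probability,
P(D) = P(D|T1)·P(T1) + P(D|T2)·P(T2) + P(D|T3)·P(T3)
      = 0.171·0.23 + 0.138·0.13 + 0.085·0.64
      = 0.03933 + 0.01794 + 0.0544 = 0.11167

0.1117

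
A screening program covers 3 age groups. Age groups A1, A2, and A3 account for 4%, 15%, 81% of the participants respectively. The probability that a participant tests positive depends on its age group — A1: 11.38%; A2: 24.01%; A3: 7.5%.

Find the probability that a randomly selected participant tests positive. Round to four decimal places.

P(T) = P(T|A1)·P(A1) + P(T|A2)·P(A2) + P(T|A3)·P(A3)
      = 0.1138·0.04 + 0.2401·0.15 + 0.075·0.81
      = 0.004552 + 0.036015 + 0.06075 = 0.101317

0.1013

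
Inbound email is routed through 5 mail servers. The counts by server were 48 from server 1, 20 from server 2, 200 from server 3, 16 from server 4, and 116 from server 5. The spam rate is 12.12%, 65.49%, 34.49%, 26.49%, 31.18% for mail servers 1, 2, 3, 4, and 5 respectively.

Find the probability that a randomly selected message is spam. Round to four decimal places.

Total: 48 + 20 + 200 + 16 + 116 = 400.
P(1) = 48/400 = 0.12. P(2) = 20/400 = 0.05. P(3) = 200/400 = 0.5. P(4) = 16/400 = 0.04. P(5) = 116/400 = 0.29.
P(S) = P(S|1)·P(1) + P(S|2)·P(2) + P(S|3)·P(3) + P(S|4)·P(4) + P(S|5)·P(5)
      = 0.1212·0.12 + 0.6549·0.05 + 0.3449·0.5 + 0.2649·0.04 + 0.3118·0.29
      = 0.014544 + 0.032745 + 0.17245 + 0.010596 + 0.090422 = 0.320757

0.3208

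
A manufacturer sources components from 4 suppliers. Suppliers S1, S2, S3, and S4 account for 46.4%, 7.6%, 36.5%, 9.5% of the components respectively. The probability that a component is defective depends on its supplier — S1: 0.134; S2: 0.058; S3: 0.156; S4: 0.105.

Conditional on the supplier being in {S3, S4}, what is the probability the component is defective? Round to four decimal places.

0.1455

Let S = {S3, S4}.
P(S) = 0.365 + 0.095 = 0.46.
P(D ∩ S) = 0.156·0.365 + 0.105·0.095 = 0.05694 + 0.009975 = 0.066915.
P(D | S) = 0.066915 / 0.46 = 0.145467…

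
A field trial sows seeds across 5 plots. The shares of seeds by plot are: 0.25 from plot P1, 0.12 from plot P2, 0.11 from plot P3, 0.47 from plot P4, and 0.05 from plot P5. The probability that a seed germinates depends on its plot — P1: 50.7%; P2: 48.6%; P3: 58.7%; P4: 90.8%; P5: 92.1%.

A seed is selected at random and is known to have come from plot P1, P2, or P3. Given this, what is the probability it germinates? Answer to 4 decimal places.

Let S = {P1, P2, P3}.
P(S) = 0.25 + 0.12 + 0.11 = 0.48.
P(G ∩ S) = 0.507·0.25 + 0.486·0.12 + 0.587·0.11 = 0.12675 + 0.05832 + 0.06457 = 0.24964.
P(G | S) = 0.24964 / 0.48 = 0.520083…

0.5201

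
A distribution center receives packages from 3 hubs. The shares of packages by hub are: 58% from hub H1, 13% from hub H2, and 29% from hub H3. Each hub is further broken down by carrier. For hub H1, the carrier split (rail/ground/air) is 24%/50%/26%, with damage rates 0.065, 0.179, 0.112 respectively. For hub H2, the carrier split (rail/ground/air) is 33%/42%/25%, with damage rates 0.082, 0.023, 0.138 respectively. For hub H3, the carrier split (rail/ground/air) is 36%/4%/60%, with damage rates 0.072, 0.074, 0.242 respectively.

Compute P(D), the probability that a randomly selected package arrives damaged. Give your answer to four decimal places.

P(D|H1) = 0.24·0.065 + 0.5·0.179 + 0.26·0.112 = 0.0156 + 0.0895 + 0.02912 = 0.13422
P(D|H2) = 0.33·0.082 + 0.42·0.023 + 0.25·0.138 = 0.02706 + 0.00966 + 0.0345 = 0.07122
P(D|H3) = 0.36·0.072 + 0.04·0.074 + 0.6·0.242 = 0.02592 + 0.00296 + 0.1452 = 0.17408
By total probability over the outer partition,
P(D) = 0.58·0.13422 + 0.13·0.07122 + 0.29·0.17408
      = 0.0778476 + 0.0092586 + 0.0504832 = 0.1375894

0.1376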